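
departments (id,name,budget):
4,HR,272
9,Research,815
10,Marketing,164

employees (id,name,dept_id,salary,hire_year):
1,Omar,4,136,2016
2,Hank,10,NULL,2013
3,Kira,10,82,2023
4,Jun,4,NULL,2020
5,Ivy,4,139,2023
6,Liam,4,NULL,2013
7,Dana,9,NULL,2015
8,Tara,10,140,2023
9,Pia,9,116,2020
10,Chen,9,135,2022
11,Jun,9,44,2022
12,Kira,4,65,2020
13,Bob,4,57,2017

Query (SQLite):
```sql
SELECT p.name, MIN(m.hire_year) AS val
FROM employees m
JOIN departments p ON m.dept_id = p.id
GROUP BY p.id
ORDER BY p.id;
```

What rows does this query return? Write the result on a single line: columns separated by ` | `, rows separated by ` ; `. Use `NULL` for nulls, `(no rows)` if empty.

Join each employees row to its departments via dept_id.
Group joined rows by departments.id; compute MIN(m.hire_year) per group.
  4: ids {1, 4, 5, 6, 12, 13} → MIN(m.hire_year)=2013
  9: ids {7, 9, 10, 11} → MIN(m.hire_year)=2015
  10: ids {2, 3, 8} → MIN(m.hire_year)=2013

HR | 2013 ; Research | 2015 ; Marketing | 2013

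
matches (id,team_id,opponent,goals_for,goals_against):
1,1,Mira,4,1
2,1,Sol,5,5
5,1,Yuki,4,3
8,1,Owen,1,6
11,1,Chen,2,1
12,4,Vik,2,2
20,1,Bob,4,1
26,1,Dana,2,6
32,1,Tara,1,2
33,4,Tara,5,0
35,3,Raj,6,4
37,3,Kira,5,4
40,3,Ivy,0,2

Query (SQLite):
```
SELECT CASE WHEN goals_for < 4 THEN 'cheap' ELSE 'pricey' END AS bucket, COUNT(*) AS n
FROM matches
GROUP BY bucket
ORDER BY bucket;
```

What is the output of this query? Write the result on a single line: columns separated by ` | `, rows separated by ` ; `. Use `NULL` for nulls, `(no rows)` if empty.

Bucket rows by goals_for < 4 → 'cheap' else 'pricey'; count each bucket.

cheap | 6 ; pricey | 7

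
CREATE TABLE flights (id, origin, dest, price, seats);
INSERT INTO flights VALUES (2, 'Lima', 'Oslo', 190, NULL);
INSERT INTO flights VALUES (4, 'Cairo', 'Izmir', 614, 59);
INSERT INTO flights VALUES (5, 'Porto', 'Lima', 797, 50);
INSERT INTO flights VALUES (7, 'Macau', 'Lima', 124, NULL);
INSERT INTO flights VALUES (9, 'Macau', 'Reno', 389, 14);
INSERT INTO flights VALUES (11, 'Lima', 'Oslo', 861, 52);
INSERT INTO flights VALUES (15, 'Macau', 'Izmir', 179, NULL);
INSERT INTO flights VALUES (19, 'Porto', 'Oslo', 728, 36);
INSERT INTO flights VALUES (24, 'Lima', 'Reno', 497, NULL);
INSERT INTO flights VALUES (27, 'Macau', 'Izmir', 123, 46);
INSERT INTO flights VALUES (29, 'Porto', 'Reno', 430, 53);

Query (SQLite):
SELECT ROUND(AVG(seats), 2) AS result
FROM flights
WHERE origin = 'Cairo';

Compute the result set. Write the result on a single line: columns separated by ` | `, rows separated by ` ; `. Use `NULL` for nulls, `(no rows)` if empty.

Rows where origin='Cairo' → seats values: [59].
AVG = 59 / 1 (rounded to 2 dp).

59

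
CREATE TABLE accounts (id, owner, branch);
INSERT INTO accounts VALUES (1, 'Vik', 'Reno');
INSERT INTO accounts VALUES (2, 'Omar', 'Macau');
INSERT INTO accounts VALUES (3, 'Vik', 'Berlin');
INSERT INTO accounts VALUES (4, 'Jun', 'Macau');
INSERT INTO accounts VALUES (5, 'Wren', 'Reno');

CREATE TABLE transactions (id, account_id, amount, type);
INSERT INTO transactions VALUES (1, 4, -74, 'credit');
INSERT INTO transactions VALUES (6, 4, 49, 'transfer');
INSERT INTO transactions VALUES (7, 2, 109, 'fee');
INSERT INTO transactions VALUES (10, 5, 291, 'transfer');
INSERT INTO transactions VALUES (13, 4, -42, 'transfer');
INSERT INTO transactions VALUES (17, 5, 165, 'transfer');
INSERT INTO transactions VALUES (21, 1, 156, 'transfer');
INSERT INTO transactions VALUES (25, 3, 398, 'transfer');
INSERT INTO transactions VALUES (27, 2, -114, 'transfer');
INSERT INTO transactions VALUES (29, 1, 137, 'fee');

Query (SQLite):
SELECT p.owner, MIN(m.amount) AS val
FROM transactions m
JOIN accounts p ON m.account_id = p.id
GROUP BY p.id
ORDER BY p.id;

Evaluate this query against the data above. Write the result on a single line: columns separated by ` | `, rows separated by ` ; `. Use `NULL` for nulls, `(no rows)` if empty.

Join each transactions row to its accounts via account_id.
Group joined rows by accounts.id; compute MIN(m.amount) per group.
  1: ids {21, 29} → MIN(m.amount)=137
  2: ids {7, 27} → MIN(m.amount)=-114
  3: ids {25} → MIN(m.amount)=398
  4: ids {1, 6, 13} → MIN(m.amount)=-74
  5: ids {10, 17} → MIN(m.amount)=165

Vik | 137 ; Omar | -114 ; Vik | 398 ; Jun | -74 ; Wren | 165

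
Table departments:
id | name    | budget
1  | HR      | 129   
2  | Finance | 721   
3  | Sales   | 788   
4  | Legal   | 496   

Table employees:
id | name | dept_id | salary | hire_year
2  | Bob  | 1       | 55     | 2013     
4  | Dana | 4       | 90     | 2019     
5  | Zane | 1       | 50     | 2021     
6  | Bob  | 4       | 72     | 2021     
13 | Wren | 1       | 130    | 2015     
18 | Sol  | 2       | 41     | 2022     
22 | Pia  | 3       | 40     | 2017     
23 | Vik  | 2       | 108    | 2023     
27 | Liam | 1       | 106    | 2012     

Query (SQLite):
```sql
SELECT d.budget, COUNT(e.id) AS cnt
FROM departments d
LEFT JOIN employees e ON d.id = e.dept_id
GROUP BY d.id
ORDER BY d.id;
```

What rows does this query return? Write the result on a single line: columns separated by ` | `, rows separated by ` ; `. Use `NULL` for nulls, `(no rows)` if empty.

129 | 4 ; 721 | 2 ; 788 | 1 ; 496 | 2

LEFT JOIN keeps every departments row; unmatched ones get NULL for employees columns.
Group by departments.id and compute COUNT(e.id). COUNT(col) of an all-NULL group is 0.
  1: ids {2, 5, 13, 27} → COUNT(e.id)=4
  2: ids {18, 23} → COUNT(e.id)=2
  3: ids {22} → COUNT(e.id)=1
  4: ids {4, 6} → COUNT(e.id)=2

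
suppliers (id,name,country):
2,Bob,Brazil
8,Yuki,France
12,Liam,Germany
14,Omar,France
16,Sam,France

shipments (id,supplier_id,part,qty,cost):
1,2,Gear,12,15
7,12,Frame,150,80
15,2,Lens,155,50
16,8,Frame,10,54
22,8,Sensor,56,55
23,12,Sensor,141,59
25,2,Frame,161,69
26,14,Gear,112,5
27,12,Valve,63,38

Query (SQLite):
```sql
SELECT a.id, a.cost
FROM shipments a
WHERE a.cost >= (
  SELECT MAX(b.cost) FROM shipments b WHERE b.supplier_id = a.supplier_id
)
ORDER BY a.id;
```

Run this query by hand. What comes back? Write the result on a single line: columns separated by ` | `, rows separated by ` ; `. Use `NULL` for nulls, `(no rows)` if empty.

For each shipments row a, compute MAX(cost) over rows sharing a.supplier_id.
Keep row a if a.cost >= that per-group MAX.
  supplier_id=2: MAX(cost) = 69
  supplier_id=8: MAX(cost) = 55
  supplier_id=12: MAX(cost) = 80
  supplier_id=14: MAX(cost) = 5

7 | 80 ; 22 | 55 ; 25 | 69 ; 26 | 5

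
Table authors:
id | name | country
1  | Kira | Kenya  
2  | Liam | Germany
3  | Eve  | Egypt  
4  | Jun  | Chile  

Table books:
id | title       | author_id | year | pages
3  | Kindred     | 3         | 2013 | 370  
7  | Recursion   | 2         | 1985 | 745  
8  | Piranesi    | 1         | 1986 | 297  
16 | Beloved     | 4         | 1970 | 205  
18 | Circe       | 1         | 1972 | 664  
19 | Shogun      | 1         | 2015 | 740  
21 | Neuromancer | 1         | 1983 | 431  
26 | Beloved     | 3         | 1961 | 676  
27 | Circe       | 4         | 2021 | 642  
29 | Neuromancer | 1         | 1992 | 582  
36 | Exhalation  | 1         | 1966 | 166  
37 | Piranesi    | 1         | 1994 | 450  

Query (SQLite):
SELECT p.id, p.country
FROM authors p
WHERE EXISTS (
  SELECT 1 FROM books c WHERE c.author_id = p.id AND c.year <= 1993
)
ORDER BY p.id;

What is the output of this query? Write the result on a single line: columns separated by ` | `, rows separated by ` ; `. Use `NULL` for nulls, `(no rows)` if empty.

For each authors row, check whether any books with matching author_id has year <= 1993.
Keep rows where that is true.

1 | Kenya ; 2 | Germany ; 3 | Egypt ; 4 | Chile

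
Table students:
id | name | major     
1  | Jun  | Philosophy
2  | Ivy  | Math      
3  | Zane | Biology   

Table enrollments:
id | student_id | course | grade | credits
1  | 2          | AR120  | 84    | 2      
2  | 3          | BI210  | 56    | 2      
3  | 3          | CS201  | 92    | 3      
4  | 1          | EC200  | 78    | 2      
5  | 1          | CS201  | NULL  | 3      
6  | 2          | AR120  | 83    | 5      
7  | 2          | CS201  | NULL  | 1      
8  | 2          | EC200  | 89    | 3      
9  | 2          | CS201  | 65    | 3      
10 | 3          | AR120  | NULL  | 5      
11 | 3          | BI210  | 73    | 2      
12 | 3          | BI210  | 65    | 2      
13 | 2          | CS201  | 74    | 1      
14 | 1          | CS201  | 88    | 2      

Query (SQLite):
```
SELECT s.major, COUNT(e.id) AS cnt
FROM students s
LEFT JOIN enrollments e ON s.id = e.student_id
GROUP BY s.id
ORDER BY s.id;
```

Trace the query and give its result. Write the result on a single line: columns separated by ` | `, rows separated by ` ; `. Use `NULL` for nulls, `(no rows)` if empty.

Philosophy | 3 ; Math | 6 ; Biology | 5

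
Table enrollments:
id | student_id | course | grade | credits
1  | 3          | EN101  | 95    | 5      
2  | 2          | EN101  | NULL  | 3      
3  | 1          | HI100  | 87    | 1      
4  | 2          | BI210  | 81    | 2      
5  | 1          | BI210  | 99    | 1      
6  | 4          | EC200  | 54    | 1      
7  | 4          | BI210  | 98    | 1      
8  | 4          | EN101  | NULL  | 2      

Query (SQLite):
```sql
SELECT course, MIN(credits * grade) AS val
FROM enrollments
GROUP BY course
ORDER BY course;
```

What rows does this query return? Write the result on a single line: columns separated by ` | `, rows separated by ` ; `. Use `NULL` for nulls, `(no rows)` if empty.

For each row compute credits * grade.
Group by course; take MIN of the expression per group.
  BI210: ids {4, 5, 7} → MIN(credits * grade)=98
  EC200: ids {6} → MIN(credits * grade)=54
  EN101: ids {1, 2, 8} → MIN(credits * grade)=475
  HI100: ids {3} → MIN(credits * grade)=87

BI210 | 98 ; EC200 | 54 ; EN101 | 475 ; HI100 | 87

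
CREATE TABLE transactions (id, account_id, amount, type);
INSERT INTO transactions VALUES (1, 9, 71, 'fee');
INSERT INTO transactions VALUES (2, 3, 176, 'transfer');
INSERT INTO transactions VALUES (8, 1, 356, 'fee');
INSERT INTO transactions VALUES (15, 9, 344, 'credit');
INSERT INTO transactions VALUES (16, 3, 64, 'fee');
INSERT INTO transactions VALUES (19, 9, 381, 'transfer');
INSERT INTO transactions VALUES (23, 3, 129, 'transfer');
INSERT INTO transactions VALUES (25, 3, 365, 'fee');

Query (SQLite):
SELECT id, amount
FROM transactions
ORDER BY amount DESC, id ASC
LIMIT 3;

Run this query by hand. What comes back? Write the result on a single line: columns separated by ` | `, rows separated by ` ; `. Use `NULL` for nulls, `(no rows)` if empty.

Sort by amount desc, tiebreak id asc: (381, id=19), (365, id=25), (356, id=8), (344, id=15), (176, id=2), (129, id=23) …. Take first 3.

19 | 381 ; 25 | 365 ; 8 | 356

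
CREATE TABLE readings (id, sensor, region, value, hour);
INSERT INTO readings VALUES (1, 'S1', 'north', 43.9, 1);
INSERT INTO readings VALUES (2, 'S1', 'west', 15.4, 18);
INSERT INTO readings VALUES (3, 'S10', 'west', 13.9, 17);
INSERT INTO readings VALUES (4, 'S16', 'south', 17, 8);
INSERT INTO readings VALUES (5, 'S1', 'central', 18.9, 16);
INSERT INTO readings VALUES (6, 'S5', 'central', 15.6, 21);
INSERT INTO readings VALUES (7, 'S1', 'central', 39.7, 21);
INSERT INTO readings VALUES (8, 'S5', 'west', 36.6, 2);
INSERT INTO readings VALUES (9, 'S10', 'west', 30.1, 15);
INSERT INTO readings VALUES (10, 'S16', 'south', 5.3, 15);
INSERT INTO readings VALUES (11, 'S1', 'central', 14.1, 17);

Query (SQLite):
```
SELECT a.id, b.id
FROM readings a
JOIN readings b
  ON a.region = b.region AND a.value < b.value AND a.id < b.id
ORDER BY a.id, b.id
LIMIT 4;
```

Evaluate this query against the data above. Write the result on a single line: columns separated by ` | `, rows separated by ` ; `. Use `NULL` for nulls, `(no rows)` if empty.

Pairs (a,b) with same region, a.value < b.value, a.id < b.id.
region groups: central:{5,6,7,11} north:{1} south:{4,10} west:{2,3,8,9}
Ordered by (a.id, b.id); first 4.

2 | 8 ; 2 | 9 ; 3 | 8 ; 3 | 9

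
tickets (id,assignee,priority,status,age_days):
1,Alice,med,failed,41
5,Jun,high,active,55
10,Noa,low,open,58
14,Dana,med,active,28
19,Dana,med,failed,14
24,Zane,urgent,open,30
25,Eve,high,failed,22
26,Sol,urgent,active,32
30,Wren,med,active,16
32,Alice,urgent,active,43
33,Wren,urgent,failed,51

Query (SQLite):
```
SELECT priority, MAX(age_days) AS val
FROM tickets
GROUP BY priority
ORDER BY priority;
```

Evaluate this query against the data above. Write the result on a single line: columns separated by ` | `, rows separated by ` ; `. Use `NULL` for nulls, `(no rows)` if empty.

Partition tickets by priority; compute MAX(age_days) within each group.
  high: ids {5, 25} → MAX(age_days)=55
  low: ids {10} → MAX(age_days)=58
  med: ids {1, 14, 19, 30} → MAX(age_days)=41
  urgent: ids {24, 26, 32, 33} → MAX(age_days)=51

high | 55 ; low | 58 ; med | 41 ; urgent | 51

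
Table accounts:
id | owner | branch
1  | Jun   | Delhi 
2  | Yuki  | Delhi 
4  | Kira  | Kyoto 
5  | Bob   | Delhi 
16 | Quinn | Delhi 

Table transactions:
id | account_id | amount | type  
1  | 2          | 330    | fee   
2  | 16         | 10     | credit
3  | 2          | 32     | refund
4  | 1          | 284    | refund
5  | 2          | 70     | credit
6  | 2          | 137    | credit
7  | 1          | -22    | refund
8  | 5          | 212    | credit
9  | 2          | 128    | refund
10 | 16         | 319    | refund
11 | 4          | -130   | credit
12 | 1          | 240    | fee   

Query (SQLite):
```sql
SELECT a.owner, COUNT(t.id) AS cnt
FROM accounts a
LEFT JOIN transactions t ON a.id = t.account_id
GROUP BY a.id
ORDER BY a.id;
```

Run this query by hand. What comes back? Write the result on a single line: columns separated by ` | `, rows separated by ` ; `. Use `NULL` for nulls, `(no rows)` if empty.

Jun | 3 ; Yuki | 5 ; Kira | 1 ; Bob | 1 ; Quinn | 2

LEFT JOIN keeps every accounts row; unmatched ones get NULL for transactions columns.
Group by accounts.id and compute COUNT(t.id). COUNT(col) of an all-NULL group is 0.
  1: ids {4, 7, 12} → COUNT(t.id)=3
  2: ids {1, 3, 5, 6, 9} → COUNT(t.id)=5
  4: ids {11} → COUNT(t.id)=1
  5: ids {8} → COUNT(t.id)=1
  16: ids {2, 10} → COUNT(t.id)=2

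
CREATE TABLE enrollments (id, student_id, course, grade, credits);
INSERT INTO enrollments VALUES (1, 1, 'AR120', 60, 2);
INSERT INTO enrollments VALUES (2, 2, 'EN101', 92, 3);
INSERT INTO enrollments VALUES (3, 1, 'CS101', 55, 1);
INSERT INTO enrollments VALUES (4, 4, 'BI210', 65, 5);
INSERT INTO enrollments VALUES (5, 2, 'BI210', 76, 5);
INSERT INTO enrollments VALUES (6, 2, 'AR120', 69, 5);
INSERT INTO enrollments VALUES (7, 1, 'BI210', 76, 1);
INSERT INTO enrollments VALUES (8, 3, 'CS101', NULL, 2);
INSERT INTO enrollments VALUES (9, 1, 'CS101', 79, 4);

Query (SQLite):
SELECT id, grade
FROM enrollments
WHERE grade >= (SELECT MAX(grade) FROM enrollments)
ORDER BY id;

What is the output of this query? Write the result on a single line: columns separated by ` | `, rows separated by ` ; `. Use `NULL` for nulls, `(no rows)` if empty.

2 | 92

Scalar subquery: MAX(grade) over all enrollments rows = 92.
Keep rows where grade >= that value.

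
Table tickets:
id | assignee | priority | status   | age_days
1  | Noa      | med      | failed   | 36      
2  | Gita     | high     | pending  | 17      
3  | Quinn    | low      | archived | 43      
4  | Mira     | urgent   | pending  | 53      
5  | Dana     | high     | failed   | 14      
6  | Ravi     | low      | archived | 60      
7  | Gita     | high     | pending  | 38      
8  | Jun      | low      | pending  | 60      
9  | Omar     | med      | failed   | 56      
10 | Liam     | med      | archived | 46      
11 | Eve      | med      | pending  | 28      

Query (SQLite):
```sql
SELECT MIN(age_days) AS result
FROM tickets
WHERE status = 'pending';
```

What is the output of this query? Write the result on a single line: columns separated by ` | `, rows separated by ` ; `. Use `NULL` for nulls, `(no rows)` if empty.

Rows where status='pending' → age_days values: [17, 53, 38, 60, 28].
MIN of non-NULL values = 17.

17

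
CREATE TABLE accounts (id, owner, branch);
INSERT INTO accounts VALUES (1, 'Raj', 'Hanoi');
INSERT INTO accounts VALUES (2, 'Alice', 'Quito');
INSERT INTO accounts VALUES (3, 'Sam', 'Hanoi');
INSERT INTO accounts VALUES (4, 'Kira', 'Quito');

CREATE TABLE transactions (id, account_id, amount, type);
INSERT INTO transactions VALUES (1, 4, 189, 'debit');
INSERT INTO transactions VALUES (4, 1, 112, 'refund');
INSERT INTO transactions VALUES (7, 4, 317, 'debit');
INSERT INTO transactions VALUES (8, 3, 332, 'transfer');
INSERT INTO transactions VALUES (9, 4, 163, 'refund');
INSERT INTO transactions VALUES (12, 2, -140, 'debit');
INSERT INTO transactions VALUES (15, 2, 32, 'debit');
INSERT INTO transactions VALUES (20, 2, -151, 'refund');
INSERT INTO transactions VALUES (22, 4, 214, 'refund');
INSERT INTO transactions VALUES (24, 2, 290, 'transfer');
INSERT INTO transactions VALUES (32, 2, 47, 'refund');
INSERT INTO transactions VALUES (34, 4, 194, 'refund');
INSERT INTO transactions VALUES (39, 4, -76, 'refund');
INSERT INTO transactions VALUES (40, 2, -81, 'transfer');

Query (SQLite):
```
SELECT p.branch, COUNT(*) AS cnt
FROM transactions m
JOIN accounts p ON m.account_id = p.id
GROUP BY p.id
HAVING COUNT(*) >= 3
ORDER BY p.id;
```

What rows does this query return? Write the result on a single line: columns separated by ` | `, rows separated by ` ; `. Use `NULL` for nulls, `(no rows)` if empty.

Quito | 6 ; Quito | 6

Join each transactions row to its accounts via account_id.
Group joined rows by accounts.id; compute COUNT(*) per group.
HAVING: keep groups with count ≥ 3.
  1: ids {4} → COUNT(*)=1
  2: ids {12, 15, 20, 24, 32, 40} → COUNT(*)=6
  3: ids {8} → COUNT(*)=1
  4: ids {1, 7, 9, 22, 34, 39} → COUNT(*)=6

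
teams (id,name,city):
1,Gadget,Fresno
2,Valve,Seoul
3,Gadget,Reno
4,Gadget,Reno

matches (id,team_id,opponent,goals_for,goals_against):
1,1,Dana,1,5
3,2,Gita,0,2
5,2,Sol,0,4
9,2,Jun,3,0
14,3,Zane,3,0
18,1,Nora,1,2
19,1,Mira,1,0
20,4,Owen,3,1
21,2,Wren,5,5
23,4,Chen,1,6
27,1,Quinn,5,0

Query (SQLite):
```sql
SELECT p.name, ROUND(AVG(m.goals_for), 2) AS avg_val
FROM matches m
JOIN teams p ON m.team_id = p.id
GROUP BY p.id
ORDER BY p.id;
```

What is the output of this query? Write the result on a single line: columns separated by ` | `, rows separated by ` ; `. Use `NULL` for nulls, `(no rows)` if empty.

Join each matches row to its teams via team_id.
Group joined rows by teams.id; compute ROUND(AVG(m.goals_for), 2) per group.
  1: ids {1, 18, 19, 27} → ROUND(AVG(m.goals_for), 2)=2
  2: ids {3, 5, 9, 21} → ROUND(AVG(m.goals_for), 2)=2
  3: ids {14} → ROUND(AVG(m.goals_for), 2)=3
  4: ids {20, 23} → ROUND(AVG(m.goals_for), 2)=2

Gadget | 2 ; Valve | 2 ; Gadget | 3 ; Gadget | 2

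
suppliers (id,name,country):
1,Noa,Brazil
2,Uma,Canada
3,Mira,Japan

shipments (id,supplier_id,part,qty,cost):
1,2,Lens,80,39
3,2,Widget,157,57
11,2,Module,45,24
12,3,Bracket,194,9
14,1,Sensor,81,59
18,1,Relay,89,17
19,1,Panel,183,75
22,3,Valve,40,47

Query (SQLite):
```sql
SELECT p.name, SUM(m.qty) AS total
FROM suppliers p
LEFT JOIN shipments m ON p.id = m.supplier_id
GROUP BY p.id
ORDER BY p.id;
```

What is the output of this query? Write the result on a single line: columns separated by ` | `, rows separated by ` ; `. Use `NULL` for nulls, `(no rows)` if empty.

Noa | 353 ; Uma | 282 ; Mira | 234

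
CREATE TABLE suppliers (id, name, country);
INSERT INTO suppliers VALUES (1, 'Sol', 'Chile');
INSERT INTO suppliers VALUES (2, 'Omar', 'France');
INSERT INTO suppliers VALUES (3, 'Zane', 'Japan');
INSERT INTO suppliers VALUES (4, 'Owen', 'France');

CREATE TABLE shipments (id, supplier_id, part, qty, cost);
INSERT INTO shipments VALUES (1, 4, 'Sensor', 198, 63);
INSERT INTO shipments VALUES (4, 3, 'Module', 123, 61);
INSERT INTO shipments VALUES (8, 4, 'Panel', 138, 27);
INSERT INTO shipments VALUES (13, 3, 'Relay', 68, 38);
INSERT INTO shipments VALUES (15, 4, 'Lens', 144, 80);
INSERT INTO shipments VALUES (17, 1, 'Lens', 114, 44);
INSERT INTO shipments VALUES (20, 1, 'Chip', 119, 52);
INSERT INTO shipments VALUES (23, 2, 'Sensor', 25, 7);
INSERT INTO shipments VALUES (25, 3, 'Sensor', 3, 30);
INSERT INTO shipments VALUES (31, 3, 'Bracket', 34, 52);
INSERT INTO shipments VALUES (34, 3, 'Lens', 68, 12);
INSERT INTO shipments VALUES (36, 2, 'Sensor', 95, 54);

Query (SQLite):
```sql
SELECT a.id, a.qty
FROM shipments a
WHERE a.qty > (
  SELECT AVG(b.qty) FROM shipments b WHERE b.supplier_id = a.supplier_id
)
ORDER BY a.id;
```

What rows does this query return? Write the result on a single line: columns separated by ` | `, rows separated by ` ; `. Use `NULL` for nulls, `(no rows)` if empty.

For each shipments row a, compute AVG(qty) over rows sharing a.supplier_id.
Keep row a if a.qty > that per-group AVG.
  supplier_id=1: AVG(qty) = 116.5
  supplier_id=2: AVG(qty) = 60.0
  supplier_id=3: AVG(qty) = 59.2
  supplier_id=4: AVG(qty) = 160.0

1 | 198 ; 4 | 123 ; 13 | 68 ; 20 | 119 ; 34 | 68 ; 36 | 95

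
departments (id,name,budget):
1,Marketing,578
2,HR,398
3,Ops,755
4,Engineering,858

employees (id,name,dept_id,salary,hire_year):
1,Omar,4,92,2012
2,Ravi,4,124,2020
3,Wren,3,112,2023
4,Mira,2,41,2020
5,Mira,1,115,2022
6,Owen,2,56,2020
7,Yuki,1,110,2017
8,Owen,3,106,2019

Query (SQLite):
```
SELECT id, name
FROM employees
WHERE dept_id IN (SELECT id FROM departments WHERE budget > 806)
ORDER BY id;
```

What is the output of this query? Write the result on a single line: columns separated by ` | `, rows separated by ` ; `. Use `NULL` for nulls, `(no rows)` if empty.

1 | Omar ; 2 | Ravi

Inner query: departments.id where budget > 806.
Outer: keep employees rows whose dept_id is in that set.
Inner query → {4}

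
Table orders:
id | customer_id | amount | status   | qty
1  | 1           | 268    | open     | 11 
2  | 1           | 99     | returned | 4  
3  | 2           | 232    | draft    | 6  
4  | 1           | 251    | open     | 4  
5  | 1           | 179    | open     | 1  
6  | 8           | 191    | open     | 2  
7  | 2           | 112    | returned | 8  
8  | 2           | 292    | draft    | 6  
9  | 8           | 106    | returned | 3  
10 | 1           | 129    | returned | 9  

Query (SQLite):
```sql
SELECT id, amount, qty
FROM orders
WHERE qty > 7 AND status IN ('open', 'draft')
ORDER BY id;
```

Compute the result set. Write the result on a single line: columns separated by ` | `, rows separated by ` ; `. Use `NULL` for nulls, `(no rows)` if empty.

1 | 268 | 11

qty > 7: ids {1, 7, 10}
status IN ('open', 'draft'): ids {1, 3, 4, 5, 6, 8}
Combine with AND.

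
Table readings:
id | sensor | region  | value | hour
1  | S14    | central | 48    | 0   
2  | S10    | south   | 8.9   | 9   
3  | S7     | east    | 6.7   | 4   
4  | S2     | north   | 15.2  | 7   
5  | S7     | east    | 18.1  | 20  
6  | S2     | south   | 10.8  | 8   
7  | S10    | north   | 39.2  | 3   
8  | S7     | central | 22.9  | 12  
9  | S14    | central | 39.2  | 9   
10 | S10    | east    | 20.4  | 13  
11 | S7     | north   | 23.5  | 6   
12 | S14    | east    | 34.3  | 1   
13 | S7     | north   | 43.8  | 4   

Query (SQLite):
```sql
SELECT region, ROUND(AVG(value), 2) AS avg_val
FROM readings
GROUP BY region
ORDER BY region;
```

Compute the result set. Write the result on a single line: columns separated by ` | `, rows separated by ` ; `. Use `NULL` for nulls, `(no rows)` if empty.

central | 36.7 ; east | 19.88 ; north | 30.43 ; south | 9.85

Partition readings by region; compute ROUND(AVG(value), 2) within each group.
  central: ids {1, 8, 9} → ROUND(AVG(value), 2)=36.7
  east: ids {3, 5, 10, 12} → ROUND(AVG(value), 2)=19.88
  north: ids {4, 7, 11, 13} → ROUND(AVG(value), 2)=30.43
  south: ids {2, 6} → ROUND(AVG(value), 2)=9.85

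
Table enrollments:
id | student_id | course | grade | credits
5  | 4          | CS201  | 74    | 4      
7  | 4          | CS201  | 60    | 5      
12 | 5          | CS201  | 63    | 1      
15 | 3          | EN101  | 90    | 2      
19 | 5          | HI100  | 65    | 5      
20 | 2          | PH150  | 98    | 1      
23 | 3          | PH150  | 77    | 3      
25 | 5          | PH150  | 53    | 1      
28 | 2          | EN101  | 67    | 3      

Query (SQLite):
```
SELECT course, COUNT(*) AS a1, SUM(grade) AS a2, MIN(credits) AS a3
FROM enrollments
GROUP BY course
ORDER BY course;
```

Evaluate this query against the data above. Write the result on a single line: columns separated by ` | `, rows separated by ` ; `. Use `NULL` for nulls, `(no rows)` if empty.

Group enrollments by course.
Per group compute: COUNT(*), SUM(grade), MIN(credits).
  CS201: ids {5, 7, 12} → COUNT(*)=3, SUM(grade)=197, MIN(credits)=1
  EN101: ids {15, 28} → COUNT(*)=2, SUM(grade)=157, MIN(credits)=2
  HI100: ids {19} → COUNT(*)=1, SUM(grade)=65, MIN(credits)=5
  PH150: ids {20, 23, 25} → COUNT(*)=3, SUM(grade)=228, MIN(credits)=1

CS201 | 3 | 197 | 1 ; EN101 | 2 | 157 | 2 ; HI100 | 1 | 65 | 5 ; PH150 | 3 | 228 | 1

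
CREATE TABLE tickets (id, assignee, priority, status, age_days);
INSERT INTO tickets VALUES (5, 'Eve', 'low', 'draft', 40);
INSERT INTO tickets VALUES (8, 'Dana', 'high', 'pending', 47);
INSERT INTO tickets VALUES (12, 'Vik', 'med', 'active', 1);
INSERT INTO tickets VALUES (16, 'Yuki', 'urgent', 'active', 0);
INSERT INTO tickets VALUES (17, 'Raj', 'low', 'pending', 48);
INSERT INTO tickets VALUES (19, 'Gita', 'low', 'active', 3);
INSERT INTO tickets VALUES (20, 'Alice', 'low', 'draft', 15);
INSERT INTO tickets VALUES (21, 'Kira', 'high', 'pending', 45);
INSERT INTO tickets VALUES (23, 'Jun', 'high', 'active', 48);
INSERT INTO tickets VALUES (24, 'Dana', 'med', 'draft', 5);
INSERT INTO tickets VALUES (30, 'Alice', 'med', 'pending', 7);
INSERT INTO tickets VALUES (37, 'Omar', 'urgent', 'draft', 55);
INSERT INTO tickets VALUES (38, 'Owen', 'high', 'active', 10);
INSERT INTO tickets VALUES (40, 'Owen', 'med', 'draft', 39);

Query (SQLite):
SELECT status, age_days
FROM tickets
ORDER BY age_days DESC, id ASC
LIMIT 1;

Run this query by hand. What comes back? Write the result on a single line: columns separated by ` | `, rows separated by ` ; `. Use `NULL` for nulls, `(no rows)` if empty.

Sort by age_days desc, tiebreak id asc: (55, id=37), (48, id=17), (48, id=23), (47, id=8) …. Take first 1.

draft | 55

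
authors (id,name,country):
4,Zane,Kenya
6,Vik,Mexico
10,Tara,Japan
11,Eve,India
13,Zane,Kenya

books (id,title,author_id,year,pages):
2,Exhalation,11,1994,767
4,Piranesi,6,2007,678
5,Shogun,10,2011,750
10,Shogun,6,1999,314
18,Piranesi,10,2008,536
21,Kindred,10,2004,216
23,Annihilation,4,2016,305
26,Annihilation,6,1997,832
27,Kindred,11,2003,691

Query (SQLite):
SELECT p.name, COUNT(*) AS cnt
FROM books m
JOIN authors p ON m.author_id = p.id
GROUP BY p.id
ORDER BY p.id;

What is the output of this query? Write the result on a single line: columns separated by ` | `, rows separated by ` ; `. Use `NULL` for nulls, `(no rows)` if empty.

Zane | 1 ; Vik | 3 ; Tara | 3 ; Eve | 2

Join each books row to its authors via author_id.
Group joined rows by authors.id; compute COUNT(*) per group.
  4: ids {23} → COUNT(*)=1
  6: ids {4, 10, 26} → COUNT(*)=3
  10: ids {5, 18, 21} → COUNT(*)=3
  11: ids {2, 27} → COUNT(*)=2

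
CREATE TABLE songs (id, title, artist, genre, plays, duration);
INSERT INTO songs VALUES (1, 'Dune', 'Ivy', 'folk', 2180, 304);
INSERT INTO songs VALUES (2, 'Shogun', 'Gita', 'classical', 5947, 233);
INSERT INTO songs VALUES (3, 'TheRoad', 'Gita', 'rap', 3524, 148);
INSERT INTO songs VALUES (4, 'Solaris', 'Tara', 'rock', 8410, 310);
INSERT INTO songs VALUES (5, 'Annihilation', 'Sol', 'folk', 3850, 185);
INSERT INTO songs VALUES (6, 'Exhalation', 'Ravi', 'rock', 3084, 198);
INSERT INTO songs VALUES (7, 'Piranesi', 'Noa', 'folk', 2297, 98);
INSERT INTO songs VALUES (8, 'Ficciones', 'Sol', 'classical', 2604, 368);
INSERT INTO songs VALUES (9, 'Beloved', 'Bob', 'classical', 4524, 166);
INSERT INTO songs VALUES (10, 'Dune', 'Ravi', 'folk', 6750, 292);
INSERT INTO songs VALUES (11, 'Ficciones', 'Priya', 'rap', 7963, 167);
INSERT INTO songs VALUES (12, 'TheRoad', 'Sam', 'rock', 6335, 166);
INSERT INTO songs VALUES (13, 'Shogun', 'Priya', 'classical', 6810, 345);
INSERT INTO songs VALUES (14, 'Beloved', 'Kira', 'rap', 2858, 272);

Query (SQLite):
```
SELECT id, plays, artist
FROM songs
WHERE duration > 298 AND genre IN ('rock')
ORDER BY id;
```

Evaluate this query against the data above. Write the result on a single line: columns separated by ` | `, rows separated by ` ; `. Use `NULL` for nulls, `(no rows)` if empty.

4 | 8410 | Tara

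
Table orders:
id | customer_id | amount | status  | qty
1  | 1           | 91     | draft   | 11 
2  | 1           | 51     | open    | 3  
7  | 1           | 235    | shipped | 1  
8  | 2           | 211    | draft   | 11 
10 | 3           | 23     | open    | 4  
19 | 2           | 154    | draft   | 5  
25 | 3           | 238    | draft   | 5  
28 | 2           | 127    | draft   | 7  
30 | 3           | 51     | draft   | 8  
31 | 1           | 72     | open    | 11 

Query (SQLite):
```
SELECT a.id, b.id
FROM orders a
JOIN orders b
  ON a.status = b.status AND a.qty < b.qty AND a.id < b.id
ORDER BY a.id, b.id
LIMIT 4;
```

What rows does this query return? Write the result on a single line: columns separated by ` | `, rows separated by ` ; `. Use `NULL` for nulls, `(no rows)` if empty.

Pairs (a,b) with same status, a.qty < b.qty, a.id < b.id.
status groups: draft:{1,8,19,25,28,30} open:{2,10,31} shipped:{7}
Ordered by (a.id, b.id); first 4.

2 | 10 ; 2 | 31 ; 10 | 31 ; 19 | 28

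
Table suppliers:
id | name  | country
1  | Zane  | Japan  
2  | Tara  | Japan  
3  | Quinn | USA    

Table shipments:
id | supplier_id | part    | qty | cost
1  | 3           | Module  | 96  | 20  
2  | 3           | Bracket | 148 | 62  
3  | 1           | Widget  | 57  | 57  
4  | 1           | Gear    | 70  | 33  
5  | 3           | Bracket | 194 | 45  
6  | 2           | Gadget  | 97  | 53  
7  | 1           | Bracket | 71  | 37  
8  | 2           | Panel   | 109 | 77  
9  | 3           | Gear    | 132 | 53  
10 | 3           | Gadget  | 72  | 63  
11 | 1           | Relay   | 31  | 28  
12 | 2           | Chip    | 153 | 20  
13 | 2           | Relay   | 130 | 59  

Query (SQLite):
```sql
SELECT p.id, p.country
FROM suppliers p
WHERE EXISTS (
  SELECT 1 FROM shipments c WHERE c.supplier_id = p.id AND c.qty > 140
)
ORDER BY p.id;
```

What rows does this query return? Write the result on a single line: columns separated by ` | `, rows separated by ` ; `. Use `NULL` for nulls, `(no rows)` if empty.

For each suppliers row, check whether any shipments with matching supplier_id has qty > 140.
Keep rows where that is true.

2 | Japan ; 3 | USA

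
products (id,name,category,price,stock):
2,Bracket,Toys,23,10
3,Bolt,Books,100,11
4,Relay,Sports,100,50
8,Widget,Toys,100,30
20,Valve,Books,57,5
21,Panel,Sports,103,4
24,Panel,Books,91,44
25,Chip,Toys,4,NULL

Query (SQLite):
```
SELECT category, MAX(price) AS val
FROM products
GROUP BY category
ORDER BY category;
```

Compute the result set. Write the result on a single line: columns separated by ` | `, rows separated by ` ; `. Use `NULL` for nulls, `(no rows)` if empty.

Partition products by category; compute MAX(price) within each group.
  Books: ids {3, 20, 24} → MAX(price)=100
  Sports: ids {4, 21} → MAX(price)=103
  Toys: ids {2, 8, 25} → MAX(price)=100

Books | 100 ; Sports | 103 ; Toys | 100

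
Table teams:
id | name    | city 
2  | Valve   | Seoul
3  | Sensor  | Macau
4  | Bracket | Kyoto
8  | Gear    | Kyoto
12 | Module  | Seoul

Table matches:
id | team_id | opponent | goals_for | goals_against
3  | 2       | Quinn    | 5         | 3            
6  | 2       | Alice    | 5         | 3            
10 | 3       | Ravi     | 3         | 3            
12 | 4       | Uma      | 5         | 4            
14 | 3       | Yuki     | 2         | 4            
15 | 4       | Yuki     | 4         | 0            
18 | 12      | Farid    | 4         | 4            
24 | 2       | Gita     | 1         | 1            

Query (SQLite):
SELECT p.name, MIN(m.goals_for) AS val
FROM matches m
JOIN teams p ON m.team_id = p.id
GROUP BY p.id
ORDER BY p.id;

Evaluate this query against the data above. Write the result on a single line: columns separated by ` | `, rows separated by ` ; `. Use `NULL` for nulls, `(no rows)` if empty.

Join each matches row to its teams via team_id.
Group joined rows by teams.id; compute MIN(m.goals_for) per group.
  2: ids {3, 6, 24} → MIN(m.goals_for)=1
  3: ids {10, 14} → MIN(m.goals_for)=2
  4: ids {12, 15} → MIN(m.goals_for)=4
  12: ids {18} → MIN(m.goals_for)=4

Valve | 1 ; Sensor | 2 ; Bracket | 4 ; Module | 4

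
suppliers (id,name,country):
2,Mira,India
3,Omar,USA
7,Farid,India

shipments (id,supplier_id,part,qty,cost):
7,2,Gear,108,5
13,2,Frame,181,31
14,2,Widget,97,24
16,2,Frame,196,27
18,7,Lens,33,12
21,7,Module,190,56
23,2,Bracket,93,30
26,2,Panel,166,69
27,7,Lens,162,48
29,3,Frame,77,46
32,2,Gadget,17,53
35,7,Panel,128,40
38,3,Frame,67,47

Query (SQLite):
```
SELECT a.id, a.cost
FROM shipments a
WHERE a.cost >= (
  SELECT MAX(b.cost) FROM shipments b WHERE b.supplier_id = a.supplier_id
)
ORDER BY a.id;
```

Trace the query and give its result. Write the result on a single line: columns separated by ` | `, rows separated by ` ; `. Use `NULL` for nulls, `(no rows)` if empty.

For each shipments row a, compute MAX(cost) over rows sharing a.supplier_id.
Keep row a if a.cost >= that per-group MAX.
  supplier_id=2: MAX(cost) = 69
  supplier_id=3: MAX(cost) = 47
  supplier_id=7: MAX(cost) = 56

21 | 56 ; 26 | 69 ; 38 | 47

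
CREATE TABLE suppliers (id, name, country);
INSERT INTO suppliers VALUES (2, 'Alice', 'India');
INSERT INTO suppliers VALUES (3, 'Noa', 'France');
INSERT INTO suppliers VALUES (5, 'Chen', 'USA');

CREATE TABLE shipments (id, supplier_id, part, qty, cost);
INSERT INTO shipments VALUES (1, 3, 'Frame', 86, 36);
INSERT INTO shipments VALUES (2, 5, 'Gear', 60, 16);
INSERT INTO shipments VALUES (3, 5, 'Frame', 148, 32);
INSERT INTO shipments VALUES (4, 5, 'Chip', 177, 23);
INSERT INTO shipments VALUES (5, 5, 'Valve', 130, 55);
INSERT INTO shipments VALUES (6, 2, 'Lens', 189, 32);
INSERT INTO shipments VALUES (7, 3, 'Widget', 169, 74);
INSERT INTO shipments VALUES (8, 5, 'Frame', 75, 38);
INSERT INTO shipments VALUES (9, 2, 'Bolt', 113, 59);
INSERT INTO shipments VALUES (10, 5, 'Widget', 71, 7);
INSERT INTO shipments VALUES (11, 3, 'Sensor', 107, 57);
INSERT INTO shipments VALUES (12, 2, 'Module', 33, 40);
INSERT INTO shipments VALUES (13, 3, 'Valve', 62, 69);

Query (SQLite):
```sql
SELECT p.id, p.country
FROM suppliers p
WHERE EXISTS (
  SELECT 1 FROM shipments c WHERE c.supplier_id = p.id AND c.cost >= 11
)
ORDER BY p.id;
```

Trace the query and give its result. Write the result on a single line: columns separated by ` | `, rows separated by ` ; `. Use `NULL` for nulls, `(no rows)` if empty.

For each suppliers row, check whether any shipments with matching supplier_id has cost >= 11.
Keep rows where that is true.

2 | India ; 3 | France ; 5 | USA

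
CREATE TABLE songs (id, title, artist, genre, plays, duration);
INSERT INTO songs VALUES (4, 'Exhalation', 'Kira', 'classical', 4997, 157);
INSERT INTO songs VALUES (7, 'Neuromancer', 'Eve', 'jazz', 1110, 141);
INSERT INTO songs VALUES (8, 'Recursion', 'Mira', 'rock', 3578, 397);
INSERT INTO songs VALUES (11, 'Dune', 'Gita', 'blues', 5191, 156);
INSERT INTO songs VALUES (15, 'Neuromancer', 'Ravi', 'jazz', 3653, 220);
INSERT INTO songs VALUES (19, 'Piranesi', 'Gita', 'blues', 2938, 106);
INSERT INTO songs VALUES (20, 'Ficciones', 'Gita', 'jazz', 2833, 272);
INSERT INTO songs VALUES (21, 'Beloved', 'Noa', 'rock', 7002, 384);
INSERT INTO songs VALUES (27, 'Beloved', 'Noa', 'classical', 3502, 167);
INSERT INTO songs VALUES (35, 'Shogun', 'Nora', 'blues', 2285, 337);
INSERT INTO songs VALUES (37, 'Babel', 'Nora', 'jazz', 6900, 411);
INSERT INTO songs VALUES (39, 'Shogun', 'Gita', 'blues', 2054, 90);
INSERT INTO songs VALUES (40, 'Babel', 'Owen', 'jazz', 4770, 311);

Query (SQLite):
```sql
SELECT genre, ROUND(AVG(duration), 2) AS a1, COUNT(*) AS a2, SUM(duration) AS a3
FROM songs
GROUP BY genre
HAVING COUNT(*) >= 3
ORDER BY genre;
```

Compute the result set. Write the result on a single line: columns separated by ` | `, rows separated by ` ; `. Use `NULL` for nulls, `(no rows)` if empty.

blues | 172.25 | 4 | 689 ; jazz | 271 | 5 | 1355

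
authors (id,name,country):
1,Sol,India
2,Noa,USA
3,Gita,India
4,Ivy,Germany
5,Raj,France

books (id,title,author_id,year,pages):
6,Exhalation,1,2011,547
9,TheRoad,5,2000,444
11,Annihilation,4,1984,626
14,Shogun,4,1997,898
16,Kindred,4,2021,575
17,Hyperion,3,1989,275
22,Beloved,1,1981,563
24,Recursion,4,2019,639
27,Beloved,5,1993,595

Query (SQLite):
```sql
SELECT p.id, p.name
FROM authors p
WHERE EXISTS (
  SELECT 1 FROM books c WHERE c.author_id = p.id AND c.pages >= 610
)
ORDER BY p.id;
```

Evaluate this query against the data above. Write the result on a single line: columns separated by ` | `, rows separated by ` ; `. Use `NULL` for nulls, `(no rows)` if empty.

4 | Ivy

For each authors row, check whether any books with matching author_id has pages >= 610.
Keep rows where that is true.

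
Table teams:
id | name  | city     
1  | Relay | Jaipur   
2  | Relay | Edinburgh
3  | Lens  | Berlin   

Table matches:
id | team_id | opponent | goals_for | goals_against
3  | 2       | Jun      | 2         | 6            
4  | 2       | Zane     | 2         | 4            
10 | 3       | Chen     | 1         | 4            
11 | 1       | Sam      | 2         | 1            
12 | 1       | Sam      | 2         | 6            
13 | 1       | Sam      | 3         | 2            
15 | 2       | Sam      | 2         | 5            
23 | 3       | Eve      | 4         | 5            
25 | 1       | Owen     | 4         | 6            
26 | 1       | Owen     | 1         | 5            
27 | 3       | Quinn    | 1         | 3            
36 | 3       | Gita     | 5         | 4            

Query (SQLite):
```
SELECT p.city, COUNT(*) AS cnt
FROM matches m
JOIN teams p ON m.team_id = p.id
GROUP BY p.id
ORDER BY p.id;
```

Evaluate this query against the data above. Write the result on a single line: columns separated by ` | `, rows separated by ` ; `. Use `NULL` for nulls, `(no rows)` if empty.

Join each matches row to its teams via team_id.
Group joined rows by teams.id; compute COUNT(*) per group.
  1: ids {11, 12, 13, 25, 26} → COUNT(*)=5
  2: ids {3, 4, 15} → COUNT(*)=3
  3: ids {10, 23, 27, 36} → COUNT(*)=4

Jaipur | 5 ; Edinburgh | 3 ; Berlin | 4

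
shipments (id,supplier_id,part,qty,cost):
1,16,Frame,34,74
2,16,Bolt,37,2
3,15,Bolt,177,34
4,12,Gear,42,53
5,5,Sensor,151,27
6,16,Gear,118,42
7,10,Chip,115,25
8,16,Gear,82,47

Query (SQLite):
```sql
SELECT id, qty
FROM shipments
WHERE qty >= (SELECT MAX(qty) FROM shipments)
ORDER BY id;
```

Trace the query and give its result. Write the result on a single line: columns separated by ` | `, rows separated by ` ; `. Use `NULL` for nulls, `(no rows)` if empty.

3 | 177

Scalar subquery: MAX(qty) over all shipments rows = 177.
Keep rows where qty >= that value.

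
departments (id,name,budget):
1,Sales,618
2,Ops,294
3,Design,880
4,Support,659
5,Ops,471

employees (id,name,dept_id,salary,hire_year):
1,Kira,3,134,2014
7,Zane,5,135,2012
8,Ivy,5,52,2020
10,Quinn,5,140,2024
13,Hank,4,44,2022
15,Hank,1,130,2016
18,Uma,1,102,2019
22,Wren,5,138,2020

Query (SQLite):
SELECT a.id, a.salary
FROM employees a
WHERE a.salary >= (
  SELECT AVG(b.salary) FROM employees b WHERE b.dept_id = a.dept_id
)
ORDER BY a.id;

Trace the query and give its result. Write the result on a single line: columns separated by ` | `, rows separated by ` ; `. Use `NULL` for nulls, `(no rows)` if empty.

For each employees row a, compute AVG(salary) over rows sharing a.dept_id.
Keep row a if a.salary >= that per-group AVG.
  dept_id=1: AVG(salary) = 116.0
  dept_id=3: AVG(salary) = 134.0
  dept_id=4: AVG(salary) = 44.0
  dept_id=5: AVG(salary) = 116.25

1 | 134 ; 7 | 135 ; 10 | 140 ; 13 | 44 ; 15 | 130 ; 22 | 138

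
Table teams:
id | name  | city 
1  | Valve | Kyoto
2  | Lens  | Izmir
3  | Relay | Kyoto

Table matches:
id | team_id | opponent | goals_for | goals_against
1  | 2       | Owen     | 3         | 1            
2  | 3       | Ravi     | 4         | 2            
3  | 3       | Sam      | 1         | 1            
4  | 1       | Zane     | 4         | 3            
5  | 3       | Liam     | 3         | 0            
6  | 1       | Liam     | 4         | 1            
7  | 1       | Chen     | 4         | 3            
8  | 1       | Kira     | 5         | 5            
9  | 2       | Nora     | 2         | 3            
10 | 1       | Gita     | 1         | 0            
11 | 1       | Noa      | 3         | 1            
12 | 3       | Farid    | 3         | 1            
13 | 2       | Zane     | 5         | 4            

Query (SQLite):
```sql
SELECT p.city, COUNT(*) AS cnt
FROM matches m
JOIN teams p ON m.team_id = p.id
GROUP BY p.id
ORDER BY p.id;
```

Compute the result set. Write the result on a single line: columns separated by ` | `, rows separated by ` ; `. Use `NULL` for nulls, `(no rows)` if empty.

Join each matches row to its teams via team_id.
Group joined rows by teams.id; compute COUNT(*) per group.
  1: ids {4, 6, 7, 8, 10, 11} → COUNT(*)=6
  2: ids {1, 9, 13} → COUNT(*)=3
  3: ids {2, 3, 5, 12} → COUNT(*)=4

Kyoto | 6 ; Izmir | 3 ; Kyoto | 4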